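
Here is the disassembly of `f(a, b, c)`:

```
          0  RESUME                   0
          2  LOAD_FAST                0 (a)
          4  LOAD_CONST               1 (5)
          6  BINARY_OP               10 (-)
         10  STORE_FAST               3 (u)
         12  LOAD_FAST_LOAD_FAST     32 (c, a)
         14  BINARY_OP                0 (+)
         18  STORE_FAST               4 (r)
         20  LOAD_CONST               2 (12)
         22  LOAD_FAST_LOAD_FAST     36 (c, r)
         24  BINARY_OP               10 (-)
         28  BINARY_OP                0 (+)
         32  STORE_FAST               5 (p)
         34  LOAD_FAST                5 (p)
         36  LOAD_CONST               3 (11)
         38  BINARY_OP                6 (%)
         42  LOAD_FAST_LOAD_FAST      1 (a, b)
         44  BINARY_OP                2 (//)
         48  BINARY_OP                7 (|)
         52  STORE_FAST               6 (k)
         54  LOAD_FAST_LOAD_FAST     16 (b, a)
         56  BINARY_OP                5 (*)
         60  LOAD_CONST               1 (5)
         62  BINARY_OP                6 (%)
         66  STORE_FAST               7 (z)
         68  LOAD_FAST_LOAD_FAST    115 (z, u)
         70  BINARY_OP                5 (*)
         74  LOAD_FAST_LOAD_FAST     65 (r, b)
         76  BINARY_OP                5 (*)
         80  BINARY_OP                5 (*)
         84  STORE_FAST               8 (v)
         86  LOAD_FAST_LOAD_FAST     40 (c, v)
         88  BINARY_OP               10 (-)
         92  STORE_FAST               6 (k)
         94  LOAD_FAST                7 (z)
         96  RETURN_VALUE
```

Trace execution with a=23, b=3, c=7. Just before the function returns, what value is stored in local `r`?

30

LOAD_FAST a → push 23. Stack: [23]
LOAD_CONST → push 5. Stack: [23, 5]
BINARY_OP - → 23 - 5 = 18. Stack: [18]
STORE_FAST u → u=18. Stack: []
LOAD_FAST_LOAD_FAST c,a → push 7,23. Stack: [7, 23]
BINARY_OP + → 7 + 23 = 30. Stack: [30]
STORE_FAST r → r=30. Stack: []
LOAD_CONST → push 12. Stack: [12]
LOAD_FAST_LOAD_FAST c,r → push 7,30. Stack: [12, 7, 30]
BINARY_OP - → 7 - 30 = -23. Stack: [12, -23]
BINARY_OP + → 12 + -23 = -11. Stack: [-11]
STORE_FAST p → p=-11. Stack: []
LOAD_FAST p → push -11. Stack: [-11]
LOAD_CONST → push 11. Stack: [-11, 11]
BINARY_OP % → -11 % 11 = 0. Stack: [0]
LOAD_FAST_LOAD_FAST a,b → push 23,3. Stack: [0, 23, 3]
BINARY_OP // → 23 // 3 = 7. Stack: [0, 7]
BINARY_OP | → 0 | 7 = 7. Stack: [7]
STORE_FAST k → k=7. Stack: []
LOAD_FAST_LOAD_FAST b,a → push 3,23. Stack: [3, 23]
BINARY_OP * → 3 * 23 = 69. Stack: [69]
LOAD_CONST → push 5. Stack: [69, 5]
BINARY_OP % → 69 % 5 = 4. Stack: [4]
STORE_FAST z → z=4. Stack: []
LOAD_FAST_LOAD_FAST z,u → push 4,18. Stack: [4, 18]
BINARY_OP * → 4 * 18 = 72. Stack: [72]
LOAD_FAST_LOAD_FAST r,b → push 30,3. Stack: [72, 30, 3]
BINARY_OP * → 30 * 3 = 90. Stack: [72, 90]
BINARY_OP * → 72 * 90 = 6480. Stack: [6480]
STORE_FAST v → v=6480. Stack: []
LOAD_FAST_LOAD_FAST c,v → push 7,6480. Stack: [7, 6480]
BINARY_OP - → 7 - 6480 = -6473. Stack: [-6473]
STORE_FAST k → k=-6473. Stack: []
LOAD_FAST z → push 4. Stack: [4]
RETURN_VALUE → return 4.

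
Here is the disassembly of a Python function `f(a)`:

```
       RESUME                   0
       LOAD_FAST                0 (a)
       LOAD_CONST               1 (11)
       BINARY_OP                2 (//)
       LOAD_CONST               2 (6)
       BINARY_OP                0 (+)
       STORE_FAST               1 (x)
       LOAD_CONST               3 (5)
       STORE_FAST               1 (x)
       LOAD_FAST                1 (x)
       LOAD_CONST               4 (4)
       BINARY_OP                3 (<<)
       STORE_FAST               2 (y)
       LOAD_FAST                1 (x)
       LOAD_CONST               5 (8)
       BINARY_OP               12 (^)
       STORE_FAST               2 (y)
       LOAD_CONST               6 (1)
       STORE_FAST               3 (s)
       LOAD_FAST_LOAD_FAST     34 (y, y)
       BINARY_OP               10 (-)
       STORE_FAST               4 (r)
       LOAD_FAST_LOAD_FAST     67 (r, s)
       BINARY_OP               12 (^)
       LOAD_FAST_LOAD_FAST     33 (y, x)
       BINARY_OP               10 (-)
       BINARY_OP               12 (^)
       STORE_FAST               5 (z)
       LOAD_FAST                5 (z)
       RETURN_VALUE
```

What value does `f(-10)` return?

9

LOAD_FAST a → push -10. Stack: [-10]
LOAD_CONST → push 11. Stack: [-10, 11]
BINARY_OP // → -10 // 11 = -1. Stack: [-1]
LOAD_CONST → push 6. Stack: [-1, 6]
BINARY_OP + → -1 + 6 = 5. Stack: [5]
STORE_FAST x → x=5. Stack: []
LOAD_CONST → push 5. Stack: [5]
STORE_FAST x → x=5. Stack: []
LOAD_FAST x → push 5. Stack: [5]
LOAD_CONST → push 4. Stack: [5, 4]
BINARY_OP << → 5 << 4 = 80. Stack: [80]
STORE_FAST y → y=80. Stack: []
LOAD_FAST x → push 5. Stack: [5]
LOAD_CONST → push 8. Stack: [5, 8]
BINARY_OP ^ → 5 ^ 8 = 13. Stack: [13]
STORE_FAST y → y=13. Stack: []
LOAD_CONST → push 1. Stack: [1]
STORE_FAST s → s=1. Stack: []
LOAD_FAST_LOAD_FAST y,y → push 13,13. Stack: [13, 13]
BINARY_OP - → 13 - 13 = 0. Stack: [0]
STORE_FAST r → r=0. Stack: []
LOAD_FAST_LOAD_FAST r,s → push 0,1. Stack: [0, 1]
BINARY_OP ^ → 0 ^ 1 = 1. Stack: [1]
LOAD_FAST_LOAD_FAST y,x → push 13,5. Stack: [1, 13, 5]
BINARY_OP - → 13 - 5 = 8. Stack: [1, 8]
BINARY_OP ^ → 1 ^ 8 = 9. Stack: [9]
STORE_FAST z → z=9. Stack: []
LOAD_FAST z → push 9. Stack: [9]
RETURN_VALUE → return 9.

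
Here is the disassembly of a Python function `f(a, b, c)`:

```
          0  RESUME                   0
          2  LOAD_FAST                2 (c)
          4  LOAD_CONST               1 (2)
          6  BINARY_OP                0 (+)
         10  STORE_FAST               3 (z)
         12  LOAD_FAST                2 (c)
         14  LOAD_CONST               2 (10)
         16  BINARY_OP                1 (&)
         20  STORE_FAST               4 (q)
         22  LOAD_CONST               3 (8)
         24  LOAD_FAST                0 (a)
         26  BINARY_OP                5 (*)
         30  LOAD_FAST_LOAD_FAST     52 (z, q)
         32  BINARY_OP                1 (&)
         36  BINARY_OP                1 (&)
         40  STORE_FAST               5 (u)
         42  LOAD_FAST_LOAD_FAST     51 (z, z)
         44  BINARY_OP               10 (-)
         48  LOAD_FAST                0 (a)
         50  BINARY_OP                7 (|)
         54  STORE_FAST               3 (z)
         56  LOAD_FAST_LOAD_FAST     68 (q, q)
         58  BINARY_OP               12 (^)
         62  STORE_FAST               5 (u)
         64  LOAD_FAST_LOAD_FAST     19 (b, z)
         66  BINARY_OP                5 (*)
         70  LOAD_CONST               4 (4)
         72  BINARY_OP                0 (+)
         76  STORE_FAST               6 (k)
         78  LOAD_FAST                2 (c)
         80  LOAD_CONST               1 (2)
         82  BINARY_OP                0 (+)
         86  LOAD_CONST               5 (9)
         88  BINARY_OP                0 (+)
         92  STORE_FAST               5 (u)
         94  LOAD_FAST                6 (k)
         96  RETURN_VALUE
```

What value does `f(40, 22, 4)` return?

884

LOAD_FAST c → push 4. Stack: [4]
LOAD_CONST → push 2. Stack: [4, 2]
BINARY_OP + → 4 + 2 = 6. Stack: [6]
STORE_FAST z → z=6. Stack: []
LOAD_FAST c → push 4. Stack: [4]
LOAD_CONST → push 10. Stack: [4, 10]
BINARY_OP & → 4 & 10 = 0. Stack: [0]
STORE_FAST q → q=0. Stack: []
LOAD_CONST → push 8. Stack: [8]
LOAD_FAST a → push 40. Stack: [8, 40]
BINARY_OP * → 8 * 40 = 320. Stack: [320]
LOAD_FAST_LOAD_FAST z,q → push 6,0. Stack: [320, 6, 0]
BINARY_OP & → 6 & 0 = 0. Stack: [320, 0]
BINARY_OP & → 320 & 0 = 0. Stack: [0]
STORE_FAST u → u=0. Stack: []
LOAD_FAST_LOAD_FAST z,z → push 6,6. Stack: [6, 6]
BINARY_OP - → 6 - 6 = 0. Stack: [0]
LOAD_FAST a → push 40. Stack: [0, 40]
BINARY_OP | → 0 | 40 = 40. Stack: [40]
STORE_FAST z → z=40. Stack: []
LOAD_FAST_LOAD_FAST q,q → push 0,0. Stack: [0, 0]
BINARY_OP ^ → 0 ^ 0 = 0. Stack: [0]
STORE_FAST u → u=0. Stack: []
LOAD_FAST_LOAD_FAST b,z → push 22,40. Stack: [22, 40]
BINARY_OP * → 22 * 40 = 880. Stack: [880]
LOAD_CONST → push 4. Stack: [880, 4]
BINARY_OP + → 880 + 4 = 884. Stack: [884]
STORE_FAST k → k=884. Stack: []
LOAD_FAST c → push 4. Stack: [4]
LOAD_CONST → push 2. Stack: [4, 2]
BINARY_OP + → 4 + 2 = 6. Stack: [6]
LOAD_CONST → push 9. Stack: [6, 9]
BINARY_OP + → 6 + 9 = 15. Stack: [15]
STORE_FAST u → u=15. Stack: []
LOAD_FAST k → push 884. Stack: [884]
RETURN_VALUE → return 884.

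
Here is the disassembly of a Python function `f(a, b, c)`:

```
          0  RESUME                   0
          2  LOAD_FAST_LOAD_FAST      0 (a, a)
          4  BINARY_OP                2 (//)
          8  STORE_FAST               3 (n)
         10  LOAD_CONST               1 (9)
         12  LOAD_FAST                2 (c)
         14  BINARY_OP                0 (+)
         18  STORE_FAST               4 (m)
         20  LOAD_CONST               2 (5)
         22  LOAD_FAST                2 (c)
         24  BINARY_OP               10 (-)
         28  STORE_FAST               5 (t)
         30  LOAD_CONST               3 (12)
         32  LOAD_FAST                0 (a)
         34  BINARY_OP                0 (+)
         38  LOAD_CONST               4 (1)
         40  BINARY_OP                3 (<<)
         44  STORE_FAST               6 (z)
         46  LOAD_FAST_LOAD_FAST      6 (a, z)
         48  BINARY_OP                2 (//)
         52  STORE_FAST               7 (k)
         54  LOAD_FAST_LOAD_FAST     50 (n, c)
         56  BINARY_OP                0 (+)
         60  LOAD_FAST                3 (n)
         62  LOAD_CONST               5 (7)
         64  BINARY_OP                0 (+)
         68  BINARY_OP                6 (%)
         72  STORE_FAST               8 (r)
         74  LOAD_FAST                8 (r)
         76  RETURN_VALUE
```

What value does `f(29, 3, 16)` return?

1

LOAD_FAST_LOAD_FAST a,a → push 29,29. Stack: [29, 29]
BINARY_OP // → 29 // 29 = 1. Stack: [1]
STORE_FAST n → n=1. Stack: []
LOAD_CONST → push 9. Stack: [9]
LOAD_FAST c → push 16. Stack: [9, 16]
BINARY_OP + → 9 + 16 = 25. Stack: [25]
STORE_FAST m → m=25. Stack: []
LOAD_CONST → push 5. Stack: [5]
LOAD_FAST c → push 16. Stack: [5, 16]
BINARY_OP - → 5 - 16 = -11. Stack: [-11]
STORE_FAST t → t=-11. Stack: []
LOAD_CONST → push 12. Stack: [12]
LOAD_FAST a → push 29. Stack: [12, 29]
BINARY_OP + → 12 + 29 = 41. Stack: [41]
LOAD_CONST → push 1. Stack: [41, 1]
BINARY_OP << → 41 << 1 = 82. Stack: [82]
STORE_FAST z → z=82. Stack: []
LOAD_FAST_LOAD_FAST a,z → push 29,82. Stack: [29, 82]
BINARY_OP // → 29 // 82 = 0. Stack: [0]
STORE_FAST k → k=0. Stack: []
LOAD_FAST_LOAD_FAST n,c → push 1,16. Stack: [1, 16]
BINARY_OP + → 1 + 16 = 17. Stack: [17]
LOAD_FAST n → push 1. Stack: [17, 1]
LOAD_CONST → push 7. Stack: [17, 1, 7]
BINARY_OP + → 1 + 7 = 8. Stack: [17, 8]
BINARY_OP % → 17 % 8 = 1. Stack: [1]
STORE_FAST r → r=1. Stack: []
LOAD_FAST r → push 1. Stack: [1]
RETURN_VALUE → return 1.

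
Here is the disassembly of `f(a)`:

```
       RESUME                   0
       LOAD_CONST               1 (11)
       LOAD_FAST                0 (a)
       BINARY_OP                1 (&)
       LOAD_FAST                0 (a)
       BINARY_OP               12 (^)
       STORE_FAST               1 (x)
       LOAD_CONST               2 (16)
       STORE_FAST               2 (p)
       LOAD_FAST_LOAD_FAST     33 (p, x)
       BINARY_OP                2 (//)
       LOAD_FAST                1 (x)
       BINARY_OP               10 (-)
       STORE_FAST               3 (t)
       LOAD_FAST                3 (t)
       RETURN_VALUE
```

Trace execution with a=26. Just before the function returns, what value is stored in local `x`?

LOAD_CONST → push 11. Stack: [11]
LOAD_FAST a → push 26. Stack: [11, 26]
BINARY_OP & → 11 & 26 = 10. Stack: [10]
LOAD_FAST a → push 26. Stack: [10, 26]
BINARY_OP ^ → 10 ^ 26 = 16. Stack: [16]
STORE_FAST x → x=16. Stack: []
LOAD_CONST → push 16. Stack: [16]
STORE_FAST p → p=16. Stack: []
LOAD_FAST_LOAD_FAST p,x → push 16,16. Stack: [16, 16]
BINARY_OP // → 16 // 16 = 1. Stack: [1]
LOAD_FAST x → push 16. Stack: [1, 16]
BINARY_OP - → 1 - 16 = -15. Stack: [-15]
STORE_FAST t → t=-15. Stack: []
LOAD_FAST t → push -15. Stack: [-15]
RETURN_VALUE → return -15.

16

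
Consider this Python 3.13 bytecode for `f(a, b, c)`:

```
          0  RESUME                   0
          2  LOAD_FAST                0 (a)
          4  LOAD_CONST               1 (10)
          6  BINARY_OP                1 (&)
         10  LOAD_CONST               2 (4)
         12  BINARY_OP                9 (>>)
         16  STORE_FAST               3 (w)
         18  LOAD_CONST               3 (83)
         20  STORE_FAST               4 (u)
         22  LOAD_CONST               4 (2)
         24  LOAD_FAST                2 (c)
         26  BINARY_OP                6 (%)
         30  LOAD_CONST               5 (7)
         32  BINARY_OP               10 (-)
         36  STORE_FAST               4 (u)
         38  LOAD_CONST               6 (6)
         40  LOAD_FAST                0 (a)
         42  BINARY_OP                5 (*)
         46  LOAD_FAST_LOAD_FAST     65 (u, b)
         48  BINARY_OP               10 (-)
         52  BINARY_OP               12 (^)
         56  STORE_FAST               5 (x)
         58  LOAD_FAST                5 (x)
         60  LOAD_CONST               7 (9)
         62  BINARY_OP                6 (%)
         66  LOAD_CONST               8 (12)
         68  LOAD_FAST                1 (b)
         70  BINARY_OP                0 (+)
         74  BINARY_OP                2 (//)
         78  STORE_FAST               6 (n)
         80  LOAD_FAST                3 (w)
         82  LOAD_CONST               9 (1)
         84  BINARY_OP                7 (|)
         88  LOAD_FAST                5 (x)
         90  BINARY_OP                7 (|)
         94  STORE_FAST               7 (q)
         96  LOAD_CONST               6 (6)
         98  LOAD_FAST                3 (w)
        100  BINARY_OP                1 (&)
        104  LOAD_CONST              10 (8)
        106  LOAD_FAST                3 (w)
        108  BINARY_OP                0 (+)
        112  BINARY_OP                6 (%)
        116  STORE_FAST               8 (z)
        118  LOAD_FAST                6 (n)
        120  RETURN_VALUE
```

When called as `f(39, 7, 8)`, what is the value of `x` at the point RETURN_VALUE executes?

LOAD_FAST a → push 39. Stack: [39]
LOAD_CONST → push 10. Stack: [39, 10]
BINARY_OP & → 39 & 10 = 2. Stack: [2]
LOAD_CONST → push 4. Stack: [2, 4]
BINARY_OP >> → 2 >> 4 = 0. Stack: [0]
STORE_FAST w → w=0. Stack: []
LOAD_CONST → push 83. Stack: [83]
STORE_FAST u → u=83. Stack: []
LOAD_CONST → push 2. Stack: [2]
LOAD_FAST c → push 8. Stack: [2, 8]
BINARY_OP % → 2 % 8 = 2. Stack: [2]
LOAD_CONST → push 7. Stack: [2, 7]
BINARY_OP - → 2 - 7 = -5. Stack: [-5]
STORE_FAST u → u=-5. Stack: []
LOAD_CONST → push 6. Stack: [6]
LOAD_FAST a → push 39. Stack: [6, 39]
BINARY_OP * → 6 * 39 = 234. Stack: [234]
LOAD_FAST_LOAD_FAST u,b → push -5,7. Stack: [234, -5, 7]
BINARY_OP - → -5 - 7 = -12. Stack: [234, -12]
BINARY_OP ^ → 234 ^ -12 = -226. Stack: [-226]
STORE_FAST x → x=-226. Stack: []
LOAD_FAST x → push -226. Stack: [-226]
LOAD_CONST → push 9. Stack: [-226, 9]
BINARY_OP % → -226 % 9 = 8. Stack: [8]
LOAD_CONST → push 12. Stack: [8, 12]
LOAD_FAST b → push 7. Stack: [8, 12, 7]
BINARY_OP + → 12 + 7 = 19. Stack: [8, 19]
BINARY_OP // → 8 // 19 = 0. Stack: [0]
STORE_FAST n → n=0. Stack: []
LOAD_FAST w → push 0. Stack: [0]
LOAD_CONST → push 1. Stack: [0, 1]
BINARY_OP | → 0 | 1 = 1. Stack: [1]
LOAD_FAST x → push -226. Stack: [1, -226]
BINARY_OP | → 1 | -226 = -225. Stack: [-225]
STORE_FAST q → q=-225. Stack: []
LOAD_CONST → push 6. Stack: [6]
LOAD_FAST w → push 0. Stack: [6, 0]
BINARY_OP & → 6 & 0 = 0. Stack: [0]
LOAD_CONST → push 8. Stack: [0, 8]
LOAD_FAST w → push 0. Stack: [0, 8, 0]
BINARY_OP + → 8 + 0 = 8. Stack: [0, 8]
BINARY_OP % → 0 % 8 = 0. Stack: [0]
STORE_FAST z → z=0. Stack: []
LOAD_FAST n → push 0. Stack: [0]
RETURN_VALUE → return 0.

-226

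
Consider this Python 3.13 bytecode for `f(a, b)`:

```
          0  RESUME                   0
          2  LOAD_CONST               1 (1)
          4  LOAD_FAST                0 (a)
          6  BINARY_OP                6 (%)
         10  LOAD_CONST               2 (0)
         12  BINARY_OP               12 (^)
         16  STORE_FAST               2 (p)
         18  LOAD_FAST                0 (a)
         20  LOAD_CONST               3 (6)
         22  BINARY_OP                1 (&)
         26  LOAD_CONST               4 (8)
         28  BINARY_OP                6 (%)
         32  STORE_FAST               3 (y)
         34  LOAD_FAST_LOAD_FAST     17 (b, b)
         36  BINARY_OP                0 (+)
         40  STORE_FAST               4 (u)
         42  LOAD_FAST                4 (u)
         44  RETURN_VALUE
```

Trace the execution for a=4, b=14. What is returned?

LOAD_CONST → push 1. Stack: [1]
LOAD_FAST a → push 4. Stack: [1, 4]
BINARY_OP % → 1 % 4 = 1. Stack: [1]
LOAD_CONST → push 0. Stack: [1, 0]
BINARY_OP ^ → 1 ^ 0 = 1. Stack: [1]
STORE_FAST p → p=1. Stack: []
LOAD_FAST a → push 4. Stack: [4]
LOAD_CONST → push 6. Stack: [4, 6]
BINARY_OP & → 4 & 6 = 4. Stack: [4]
LOAD_CONST → push 8. Stack: [4, 8]
BINARY_OP % → 4 % 8 = 4. Stack: [4]
STORE_FAST y → y=4. Stack: []
LOAD_FAST_LOAD_FAST b,b → push 14,14. Stack: [14, 14]
BINARY_OP + → 14 + 14 = 28. Stack: [28]
STORE_FAST u → u=28. Stack: []
LOAD_FAST u → push 28. Stack: [28]
RETURN_VALUE → return 28.

28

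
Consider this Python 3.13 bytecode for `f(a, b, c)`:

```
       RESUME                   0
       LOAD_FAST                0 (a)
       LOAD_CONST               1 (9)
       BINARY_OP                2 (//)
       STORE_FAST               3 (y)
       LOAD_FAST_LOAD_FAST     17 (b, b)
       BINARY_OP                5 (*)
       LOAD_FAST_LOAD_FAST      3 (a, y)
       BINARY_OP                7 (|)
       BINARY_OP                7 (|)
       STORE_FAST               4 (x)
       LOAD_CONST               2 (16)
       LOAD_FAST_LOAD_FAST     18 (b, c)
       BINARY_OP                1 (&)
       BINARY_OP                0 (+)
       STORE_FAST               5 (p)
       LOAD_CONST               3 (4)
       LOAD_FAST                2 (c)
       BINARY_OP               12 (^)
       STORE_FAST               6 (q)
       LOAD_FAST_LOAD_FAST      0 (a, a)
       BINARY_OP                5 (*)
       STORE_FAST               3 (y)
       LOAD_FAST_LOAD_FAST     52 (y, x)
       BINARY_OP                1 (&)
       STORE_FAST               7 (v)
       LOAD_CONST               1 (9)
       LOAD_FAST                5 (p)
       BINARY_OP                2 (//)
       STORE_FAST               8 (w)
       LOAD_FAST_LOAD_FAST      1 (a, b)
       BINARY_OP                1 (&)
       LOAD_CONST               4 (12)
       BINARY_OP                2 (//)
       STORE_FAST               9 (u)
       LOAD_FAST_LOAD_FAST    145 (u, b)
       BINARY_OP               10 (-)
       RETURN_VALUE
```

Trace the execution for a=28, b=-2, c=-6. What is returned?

4

LOAD_FAST a → push 28. Stack: [28]
LOAD_CONST → push 9. Stack: [28, 9]
BINARY_OP // → 28 // 9 = 3. Stack: [3]
STORE_FAST y → y=3. Stack: []
LOAD_FAST_LOAD_FAST b,b → push -2,-2. Stack: [-2, -2]
BINARY_OP * → -2 * -2 = 4. Stack: [4]
LOAD_FAST_LOAD_FAST a,y → push 28,3. Stack: [4, 28, 3]
BINARY_OP | → 28 | 3 = 31. Stack: [4, 31]
BINARY_OP | → 4 | 31 = 31. Stack: [31]
STORE_FAST x → x=31. Stack: []
LOAD_CONST → push 16. Stack: [16]
LOAD_FAST_LOAD_FAST b,c → push -2,-6. Stack: [16, -2, -6]
BINARY_OP & → -2 & -6 = -6. Stack: [16, -6]
BINARY_OP + → 16 + -6 = 10. Stack: [10]
STORE_FAST p → p=10. Stack: []
LOAD_CONST → push 4. Stack: [4]
LOAD_FAST c → push -6. Stack: [4, -6]
BINARY_OP ^ → 4 ^ -6 = -2. Stack: [-2]
STORE_FAST q → q=-2. Stack: []
LOAD_FAST_LOAD_FAST a,a → push 28,28. Stack: [28, 28]
BINARY_OP * → 28 * 28 = 784. Stack: [784]
STORE_FAST y → y=784. Stack: []
LOAD_FAST_LOAD_FAST y,x → push 784,31. Stack: [784, 31]
BINARY_OP & → 784 & 31 = 16. Stack: [16]
STORE_FAST v → v=16. Stack: []
LOAD_CONST → push 9. Stack: [9]
LOAD_FAST p → push 10. Stack: [9, 10]
BINARY_OP // → 9 // 10 = 0. Stack: [0]
STORE_FAST w → w=0. Stack: []
LOAD_FAST_LOAD_FAST a,b → push 28,-2. Stack: [28, -2]
BINARY_OP & → 28 & -2 = 28. Stack: [28]
LOAD_CONST → push 12. Stack: [28, 12]
BINARY_OP // → 28 // 12 = 2. Stack: [2]
STORE_FAST u → u=2. Stack: []
LOAD_FAST_LOAD_FAST u,b → push 2,-2. Stack: [2, -2]
BINARY_OP - → 2 - -2 = 4. Stack: [4]
RETURN_VALUE → return 4.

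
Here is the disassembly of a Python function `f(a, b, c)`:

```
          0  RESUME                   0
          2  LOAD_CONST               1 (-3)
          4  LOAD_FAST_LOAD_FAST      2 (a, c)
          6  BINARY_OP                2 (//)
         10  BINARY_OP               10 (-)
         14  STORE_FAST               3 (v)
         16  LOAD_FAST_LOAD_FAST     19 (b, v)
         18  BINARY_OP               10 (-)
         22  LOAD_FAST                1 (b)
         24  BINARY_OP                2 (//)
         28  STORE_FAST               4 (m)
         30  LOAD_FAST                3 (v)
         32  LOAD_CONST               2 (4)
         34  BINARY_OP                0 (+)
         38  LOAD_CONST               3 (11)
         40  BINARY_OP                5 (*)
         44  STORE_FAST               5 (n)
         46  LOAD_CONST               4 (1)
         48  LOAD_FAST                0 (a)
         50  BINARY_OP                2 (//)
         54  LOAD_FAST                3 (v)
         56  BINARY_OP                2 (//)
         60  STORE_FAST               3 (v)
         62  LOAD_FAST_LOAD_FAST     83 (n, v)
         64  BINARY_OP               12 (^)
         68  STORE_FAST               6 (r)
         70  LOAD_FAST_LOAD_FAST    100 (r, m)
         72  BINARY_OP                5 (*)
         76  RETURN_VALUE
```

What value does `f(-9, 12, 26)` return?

22

LOAD_CONST → push -3. Stack: [-3]
LOAD_FAST_LOAD_FAST a,c → push -9,26. Stack: [-3, -9, 26]
BINARY_OP // → -9 // 26 = -1. Stack: [-3, -1]
BINARY_OP - → -3 - -1 = -2. Stack: [-2]
STORE_FAST v → v=-2. Stack: []
LOAD_FAST_LOAD_FAST b,v → push 12,-2. Stack: [12, -2]
BINARY_OP - → 12 - -2 = 14. Stack: [14]
LOAD_FAST b → push 12. Stack: [14, 12]
BINARY_OP // → 14 // 12 = 1. Stack: [1]
STORE_FAST m → m=1. Stack: []
LOAD_FAST v → push -2. Stack: [-2]
LOAD_CONST → push 4. Stack: [-2, 4]
BINARY_OP + → -2 + 4 = 2. Stack: [2]
LOAD_CONST → push 11. Stack: [2, 11]
BINARY_OP * → 2 * 11 = 22. Stack: [22]
STORE_FAST n → n=22. Stack: []
LOAD_CONST → push 1. Stack: [1]
LOAD_FAST a → push -9. Stack: [1, -9]
BINARY_OP // → 1 // -9 = -1. Stack: [-1]
LOAD_FAST v → push -2. Stack: [-1, -2]
BINARY_OP // → -1 // -2 = 0. Stack: [0]
STORE_FAST v → v=0. Stack: []
LOAD_FAST_LOAD_FAST n,v → push 22,0. Stack: [22, 0]
BINARY_OP ^ → 22 ^ 0 = 22. Stack: [22]
STORE_FAST r → r=22. Stack: []
LOAD_FAST_LOAD_FAST r,m → push 22,1. Stack: [22, 1]
BINARY_OP * → 22 * 1 = 22. Stack: [22]
RETURN_VALUE → return 22.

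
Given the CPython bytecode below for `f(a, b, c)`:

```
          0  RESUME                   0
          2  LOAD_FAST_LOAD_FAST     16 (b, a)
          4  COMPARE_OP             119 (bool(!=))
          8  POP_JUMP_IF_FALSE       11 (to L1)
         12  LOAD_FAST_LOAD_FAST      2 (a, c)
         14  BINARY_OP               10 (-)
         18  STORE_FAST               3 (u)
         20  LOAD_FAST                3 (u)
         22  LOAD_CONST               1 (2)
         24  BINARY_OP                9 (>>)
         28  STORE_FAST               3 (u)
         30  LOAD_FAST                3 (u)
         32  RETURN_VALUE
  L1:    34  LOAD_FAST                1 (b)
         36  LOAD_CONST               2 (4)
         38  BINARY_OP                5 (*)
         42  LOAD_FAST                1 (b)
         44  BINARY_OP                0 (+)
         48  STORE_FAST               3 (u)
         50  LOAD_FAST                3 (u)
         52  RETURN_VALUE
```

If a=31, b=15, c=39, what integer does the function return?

LOAD_FAST_LOAD_FAST b,a → push 15,31. Stack: [15, 31]
COMPARE_OP bool(!=) → 15 vs 31 = True. Stack: [True]
POP_JUMP_IF_FALSE → pop True; no jump. Stack: []
LOAD_FAST_LOAD_FAST a,c → push 31,39. Stack: [31, 39]
BINARY_OP - → 31 - 39 = -8. Stack: [-8]
STORE_FAST u → u=-8. Stack: []
LOAD_FAST u → push -8. Stack: [-8]
LOAD_CONST → push 2. Stack: [-8, 2]
BINARY_OP >> → -8 >> 2 = -2. Stack: [-2]
STORE_FAST u → u=-2. Stack: []
LOAD_FAST u → push -2. Stack: [-2]
RETURN_VALUE → return -2.

-2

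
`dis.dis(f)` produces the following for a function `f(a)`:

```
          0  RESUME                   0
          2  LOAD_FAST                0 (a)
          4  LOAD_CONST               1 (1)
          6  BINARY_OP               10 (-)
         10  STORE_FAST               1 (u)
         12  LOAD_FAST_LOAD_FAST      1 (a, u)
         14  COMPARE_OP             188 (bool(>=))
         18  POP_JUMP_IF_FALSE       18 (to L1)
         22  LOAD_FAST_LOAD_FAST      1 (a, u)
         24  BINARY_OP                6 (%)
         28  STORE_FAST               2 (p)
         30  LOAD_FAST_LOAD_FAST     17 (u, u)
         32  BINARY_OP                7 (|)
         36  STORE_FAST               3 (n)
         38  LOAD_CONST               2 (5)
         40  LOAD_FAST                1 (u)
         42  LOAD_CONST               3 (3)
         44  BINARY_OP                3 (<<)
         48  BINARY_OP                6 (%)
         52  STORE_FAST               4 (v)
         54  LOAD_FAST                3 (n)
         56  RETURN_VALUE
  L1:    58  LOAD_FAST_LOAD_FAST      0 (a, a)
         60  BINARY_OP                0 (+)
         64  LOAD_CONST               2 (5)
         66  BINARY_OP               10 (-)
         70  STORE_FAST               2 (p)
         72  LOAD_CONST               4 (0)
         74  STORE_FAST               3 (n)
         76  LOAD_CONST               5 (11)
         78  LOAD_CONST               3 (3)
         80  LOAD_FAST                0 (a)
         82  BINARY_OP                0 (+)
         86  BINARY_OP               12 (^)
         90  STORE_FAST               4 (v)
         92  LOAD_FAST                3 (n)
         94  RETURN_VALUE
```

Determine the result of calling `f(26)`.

25

LOAD_FAST a → push 26. Stack: [26]
LOAD_CONST → push 1. Stack: [26, 1]
BINARY_OP - → 26 - 1 = 25. Stack: [25]
STORE_FAST u → u=25. Stack: []
LOAD_FAST_LOAD_FAST a,u → push 26,25. Stack: [26, 25]
COMPARE_OP bool(>=) → 26 vs 25 = True. Stack: [True]
POP_JUMP_IF_FALSE → pop True; no jump. Stack: []
LOAD_FAST_LOAD_FAST a,u → push 26,25. Stack: [26, 25]
BINARY_OP % → 26 % 25 = 1. Stack: [1]
STORE_FAST p → p=1. Stack: []
LOAD_FAST_LOAD_FAST u,u → push 25,25. Stack: [25, 25]
BINARY_OP | → 25 | 25 = 25. Stack: [25]
STORE_FAST n → n=25. Stack: []
LOAD_CONST → push 5. Stack: [5]
LOAD_FAST u → push 25. Stack: [5, 25]
LOAD_CONST → push 3. Stack: [5, 25, 3]
BINARY_OP << → 25 << 3 = 200. Stack: [5, 200]
BINARY_OP % → 5 % 200 = 5. Stack: [5]
STORE_FAST v → v=5. Stack: []
LOAD_FAST n → push 25. Stack: [25]
RETURN_VALUE → return 25.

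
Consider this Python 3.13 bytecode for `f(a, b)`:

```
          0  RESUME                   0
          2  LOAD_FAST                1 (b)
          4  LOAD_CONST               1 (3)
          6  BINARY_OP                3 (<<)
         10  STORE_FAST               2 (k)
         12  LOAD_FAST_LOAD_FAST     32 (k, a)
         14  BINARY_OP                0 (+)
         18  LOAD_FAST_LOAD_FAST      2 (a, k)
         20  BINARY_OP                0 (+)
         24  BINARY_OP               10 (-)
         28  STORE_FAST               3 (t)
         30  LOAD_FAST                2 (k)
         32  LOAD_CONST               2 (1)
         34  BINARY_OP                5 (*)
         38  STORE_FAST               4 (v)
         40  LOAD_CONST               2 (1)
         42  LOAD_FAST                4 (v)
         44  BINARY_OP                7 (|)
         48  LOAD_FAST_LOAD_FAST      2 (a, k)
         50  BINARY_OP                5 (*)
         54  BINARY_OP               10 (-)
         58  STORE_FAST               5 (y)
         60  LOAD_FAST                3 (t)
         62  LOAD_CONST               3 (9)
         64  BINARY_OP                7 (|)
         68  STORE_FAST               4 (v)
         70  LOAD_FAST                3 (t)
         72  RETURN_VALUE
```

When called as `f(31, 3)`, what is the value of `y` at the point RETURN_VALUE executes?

-719

LOAD_FAST b → push 3. Stack: [3]
LOAD_CONST → push 3. Stack: [3, 3]
BINARY_OP << → 3 << 3 = 24. Stack: [24]
STORE_FAST k → k=24. Stack: []
LOAD_FAST_LOAD_FAST k,a → push 24,31. Stack: [24, 31]
BINARY_OP + → 24 + 31 = 55. Stack: [55]
LOAD_FAST_LOAD_FAST a,k → push 31,24. Stack: [55, 31, 24]
BINARY_OP + → 31 + 24 = 55. Stack: [55, 55]
BINARY_OP - → 55 - 55 = 0. Stack: [0]
STORE_FAST t → t=0. Stack: []
LOAD_FAST k → push 24. Stack: [24]
LOAD_CONST → push 1. Stack: [24, 1]
BINARY_OP * → 24 * 1 = 24. Stack: [24]
STORE_FAST v → v=24. Stack: []
LOAD_CONST → push 1. Stack: [1]
LOAD_FAST v → push 24. Stack: [1, 24]
BINARY_OP | → 1 | 24 = 25. Stack: [25]
LOAD_FAST_LOAD_FAST a,k → push 31,24. Stack: [25, 31, 24]
BINARY_OP * → 31 * 24 = 744. Stack: [25, 744]
BINARY_OP - → 25 - 744 = -719. Stack: [-719]
STORE_FAST y → y=-719. Stack: []
LOAD_FAST t → push 0. Stack: [0]
LOAD_CONST → push 9. Stack: [0, 9]
BINARY_OP | → 0 | 9 = 9. Stack: [9]
STORE_FAST v → v=9. Stack: []
LOAD_FAST t → push 0. Stack: [0]
RETURN_VALUE → return 0.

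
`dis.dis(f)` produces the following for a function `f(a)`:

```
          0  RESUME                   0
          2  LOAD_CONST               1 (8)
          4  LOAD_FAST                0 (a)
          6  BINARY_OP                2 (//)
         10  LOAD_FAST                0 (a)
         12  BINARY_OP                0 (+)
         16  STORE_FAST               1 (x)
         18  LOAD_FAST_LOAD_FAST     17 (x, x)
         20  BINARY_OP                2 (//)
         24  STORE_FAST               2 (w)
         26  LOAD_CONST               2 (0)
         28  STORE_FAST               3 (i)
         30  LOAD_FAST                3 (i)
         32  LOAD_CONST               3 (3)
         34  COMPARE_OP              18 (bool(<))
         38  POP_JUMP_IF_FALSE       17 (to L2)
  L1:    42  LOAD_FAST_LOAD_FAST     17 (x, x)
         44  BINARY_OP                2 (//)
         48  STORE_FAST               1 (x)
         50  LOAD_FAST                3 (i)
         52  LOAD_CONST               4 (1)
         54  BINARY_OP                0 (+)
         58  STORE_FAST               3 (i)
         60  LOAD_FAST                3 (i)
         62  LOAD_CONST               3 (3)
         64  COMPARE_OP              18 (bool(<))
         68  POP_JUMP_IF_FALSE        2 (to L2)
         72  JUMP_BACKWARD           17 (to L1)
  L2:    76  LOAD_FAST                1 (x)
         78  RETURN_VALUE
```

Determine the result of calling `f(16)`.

1

LOAD_CONST → push 8. Stack: [8]
LOAD_FAST a → push 16. Stack: [8, 16]
BINARY_OP // → 8 // 16 = 0. Stack: [0]
LOAD_FAST a → push 16. Stack: [0, 16]
BINARY_OP + → 0 + 16 = 16. Stack: [16]
STORE_FAST x → x=16. Stack: []
LOAD_FAST_LOAD_FAST x,x → push 16,16. Stack: [16, 16]
BINARY_OP // → 16 // 16 = 1. Stack: [1]
STORE_FAST w → w=1. Stack: []
LOAD_CONST → push 0. Stack: [0]
STORE_FAST i → i=0. Stack: []
LOAD_FAST i → push 0. Stack: [0]
LOAD_CONST → push 3. Stack: [0, 3]
COMPARE_OP bool(<) → 0 vs 3 = True. Stack: [True]
POP_JUMP_IF_FALSE → pop True; no jump. Stack: []
LOAD_FAST_LOAD_FAST x,x → push 16,16. Stack: [16, 16]
BINARY_OP // → 16 // 16 = 1. Stack: [1]
STORE_FAST x → x=1. Stack: []
LOAD_FAST i → push 0. Stack: [0]
LOAD_CONST → push 1. Stack: [0, 1]
BINARY_OP + → 0 + 1 = 1. Stack: [1]
STORE_FAST i → i=1. Stack: []
LOAD_FAST i → push 1. Stack: [1]
LOAD_CONST → push 3. Stack: [1, 3]
COMPARE_OP bool(<) → 1 vs 3 = True. Stack: [True]
POP_JUMP_IF_FALSE → pop True; no jump. Stack: []
LOAD_FAST_LOAD_FAST x,x → push 1,1. Stack: [1, 1]
BINARY_OP // → 1 // 1 = 1. Stack: [1]
STORE_FAST x → x=1. Stack: []
LOAD_FAST i → push 1. Stack: [1]
LOAD_CONST → push 1. Stack: [1, 1]
BINARY_OP + → 1 + 1 = 2. Stack: [2]
STORE_FAST i → i=2. Stack: []
LOAD_FAST i → push 2. Stack: [2]
LOAD_CONST → push 3. Stack: [2, 3]
COMPARE_OP bool(<) → 2 vs 3 = True. Stack: [True]
POP_JUMP_IF_FALSE → pop True; no jump. Stack: []
LOAD_FAST_LOAD_FAST x,x → push 1,1. Stack: [1, 1]
BINARY_OP // → 1 // 1 = 1. Stack: [1]
STORE_FAST x → x=1. Stack: []
LOAD_FAST i → push 2. Stack: [2]
LOAD_CONST → push 1. Stack: [2, 1]
BINARY_OP + → 2 + 1 = 3. Stack: [3]
STORE_FAST i → i=3. Stack: []
LOAD_FAST i → push 3. Stack: [3]
LOAD_CONST → push 3. Stack: [3, 3]
COMPARE_OP bool(<) → 3 vs 3 = False. Stack: [False]
POP_JUMP_IF_FALSE → pop False; jump. Stack: []
LOAD_FAST x → push 1. Stack: [1]
RETURN_VALUE → return 1.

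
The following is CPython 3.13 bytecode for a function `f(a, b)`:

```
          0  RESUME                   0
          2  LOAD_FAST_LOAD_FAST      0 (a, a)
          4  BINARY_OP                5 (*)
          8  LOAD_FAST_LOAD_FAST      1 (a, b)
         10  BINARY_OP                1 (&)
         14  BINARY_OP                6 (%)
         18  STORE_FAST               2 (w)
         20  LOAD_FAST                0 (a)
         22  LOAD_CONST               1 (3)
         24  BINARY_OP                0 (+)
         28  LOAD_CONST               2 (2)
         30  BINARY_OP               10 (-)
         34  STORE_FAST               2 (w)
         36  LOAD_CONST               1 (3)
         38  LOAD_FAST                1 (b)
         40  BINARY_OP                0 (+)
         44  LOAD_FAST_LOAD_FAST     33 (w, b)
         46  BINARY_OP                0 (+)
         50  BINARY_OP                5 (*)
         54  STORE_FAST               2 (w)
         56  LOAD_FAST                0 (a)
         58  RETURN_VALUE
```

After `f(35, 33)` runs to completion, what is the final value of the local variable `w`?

LOAD_FAST_LOAD_FAST a,a → push 35,35. Stack: [35, 35]
BINARY_OP * → 35 * 35 = 1225. Stack: [1225]
LOAD_FAST_LOAD_FAST a,b → push 35,33. Stack: [1225, 35, 33]
BINARY_OP & → 35 & 33 = 33. Stack: [1225, 33]
BINARY_OP % → 1225 % 33 = 4. Stack: [4]
STORE_FAST w → w=4. Stack: []
LOAD_FAST a → push 35. Stack: [35]
LOAD_CONST → push 3. Stack: [35, 3]
BINARY_OP + → 35 + 3 = 38. Stack: [38]
LOAD_CONST → push 2. Stack: [38, 2]
BINARY_OP - → 38 - 2 = 36. Stack: [36]
STORE_FAST w → w=36. Stack: []
LOAD_CONST → push 3. Stack: [3]
LOAD_FAST b → push 33. Stack: [3, 33]
BINARY_OP + → 3 + 33 = 36. Stack: [36]
LOAD_FAST_LOAD_FAST w,b → push 36,33. Stack: [36, 36, 33]
BINARY_OP + → 36 + 33 = 69. Stack: [36, 69]
BINARY_OP * → 36 * 69 = 2484. Stack: [2484]
STORE_FAST w → w=2484. Stack: []
LOAD_FAST a → push 35. Stack: [35]
RETURN_VALUE → return 35.

2484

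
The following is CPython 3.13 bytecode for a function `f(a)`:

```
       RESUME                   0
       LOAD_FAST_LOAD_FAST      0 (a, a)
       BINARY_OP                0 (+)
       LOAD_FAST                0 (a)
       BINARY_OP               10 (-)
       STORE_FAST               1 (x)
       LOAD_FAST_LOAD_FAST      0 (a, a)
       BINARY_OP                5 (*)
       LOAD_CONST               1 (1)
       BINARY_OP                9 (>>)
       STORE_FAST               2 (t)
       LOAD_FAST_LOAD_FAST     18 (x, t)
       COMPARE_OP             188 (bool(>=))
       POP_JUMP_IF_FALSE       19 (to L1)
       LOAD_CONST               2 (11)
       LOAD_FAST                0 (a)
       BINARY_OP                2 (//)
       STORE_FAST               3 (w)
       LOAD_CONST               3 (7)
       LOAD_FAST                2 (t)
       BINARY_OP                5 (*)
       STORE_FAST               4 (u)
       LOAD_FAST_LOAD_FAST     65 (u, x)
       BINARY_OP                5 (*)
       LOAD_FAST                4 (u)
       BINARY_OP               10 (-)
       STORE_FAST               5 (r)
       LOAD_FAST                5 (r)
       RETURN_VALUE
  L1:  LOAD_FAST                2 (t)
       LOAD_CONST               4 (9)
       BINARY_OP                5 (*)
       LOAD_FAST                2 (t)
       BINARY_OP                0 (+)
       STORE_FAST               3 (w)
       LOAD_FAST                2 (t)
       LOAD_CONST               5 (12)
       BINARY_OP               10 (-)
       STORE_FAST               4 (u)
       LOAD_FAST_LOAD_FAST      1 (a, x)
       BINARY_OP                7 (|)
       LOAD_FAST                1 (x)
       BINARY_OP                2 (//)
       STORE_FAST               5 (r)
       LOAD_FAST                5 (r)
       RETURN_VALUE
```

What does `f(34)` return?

1

LOAD_FAST_LOAD_FAST a,a → push 34,34. Stack: [34, 34]
BINARY_OP + → 34 + 34 = 68. Stack: [68]
LOAD_FAST a → push 34. Stack: [68, 34]
BINARY_OP - → 68 - 34 = 34. Stack: [34]
STORE_FAST x → x=34. Stack: []
LOAD_FAST_LOAD_FAST a,a → push 34,34. Stack: [34, 34]
BINARY_OP * → 34 * 34 = 1156. Stack: [1156]
LOAD_CONST → push 1. Stack: [1156, 1]
BINARY_OP >> → 1156 >> 1 = 578. Stack: [578]
STORE_FAST t → t=578. Stack: []
LOAD_FAST_LOAD_FAST x,t → push 34,578. Stack: [34, 578]
COMPARE_OP bool(>=) → 34 vs 578 = False. Stack: [False]
POP_JUMP_IF_FALSE → pop False; jump. Stack: []
LOAD_FAST t → push 578. Stack: [578]
LOAD_CONST → push 9. Stack: [578, 9]
BINARY_OP * → 578 * 9 = 5202. Stack: [5202]
LOAD_FAST t → push 578. Stack: [5202, 578]
BINARY_OP + → 5202 + 578 = 5780. Stack: [5780]
STORE_FAST w → w=5780. Stack: []
LOAD_FAST t → push 578. Stack: [578]
LOAD_CONST → push 12. Stack: [578, 12]
BINARY_OP - → 578 - 12 = 566. Stack: [566]
STORE_FAST u → u=566. Stack: []
LOAD_FAST_LOAD_FAST a,x → push 34,34. Stack: [34, 34]
BINARY_OP | → 34 | 34 = 34. Stack: [34]
LOAD_FAST x → push 34. Stack: [34, 34]
BINARY_OP // → 34 // 34 = 1. Stack: [1]
STORE_FAST r → r=1. Stack: []
LOAD_FAST r → push 1. Stack: [1]
RETURN_VALUE → return 1.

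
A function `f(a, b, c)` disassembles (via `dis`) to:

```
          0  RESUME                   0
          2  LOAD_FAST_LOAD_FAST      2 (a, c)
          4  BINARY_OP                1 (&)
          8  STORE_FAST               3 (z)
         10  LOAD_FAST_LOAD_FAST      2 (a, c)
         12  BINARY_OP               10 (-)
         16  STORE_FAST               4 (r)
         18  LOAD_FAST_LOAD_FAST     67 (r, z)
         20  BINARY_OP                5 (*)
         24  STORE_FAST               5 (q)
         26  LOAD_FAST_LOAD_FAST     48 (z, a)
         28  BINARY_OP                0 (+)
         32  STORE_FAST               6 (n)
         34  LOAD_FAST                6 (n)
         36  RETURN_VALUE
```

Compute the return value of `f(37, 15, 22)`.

LOAD_FAST_LOAD_FAST a,c → push 37,22. Stack: [37, 22]
BINARY_OP & → 37 & 22 = 4. Stack: [4]
STORE_FAST z → z=4. Stack: []
LOAD_FAST_LOAD_FAST a,c → push 37,22. Stack: [37, 22]
BINARY_OP - → 37 - 22 = 15. Stack: [15]
STORE_FAST r → r=15. Stack: []
LOAD_FAST_LOAD_FAST r,z → push 15,4. Stack: [15, 4]
BINARY_OP * → 15 * 4 = 60. Stack: [60]
STORE_FAST q → q=60. Stack: []
LOAD_FAST_LOAD_FAST z,a → push 4,37. Stack: [4, 37]
BINARY_OP + → 4 + 37 = 41. Stack: [41]
STORE_FAST n → n=41. Stack: []
LOAD_FAST n → push 41. Stack: [41]
RETURN_VALUE → return 41.

41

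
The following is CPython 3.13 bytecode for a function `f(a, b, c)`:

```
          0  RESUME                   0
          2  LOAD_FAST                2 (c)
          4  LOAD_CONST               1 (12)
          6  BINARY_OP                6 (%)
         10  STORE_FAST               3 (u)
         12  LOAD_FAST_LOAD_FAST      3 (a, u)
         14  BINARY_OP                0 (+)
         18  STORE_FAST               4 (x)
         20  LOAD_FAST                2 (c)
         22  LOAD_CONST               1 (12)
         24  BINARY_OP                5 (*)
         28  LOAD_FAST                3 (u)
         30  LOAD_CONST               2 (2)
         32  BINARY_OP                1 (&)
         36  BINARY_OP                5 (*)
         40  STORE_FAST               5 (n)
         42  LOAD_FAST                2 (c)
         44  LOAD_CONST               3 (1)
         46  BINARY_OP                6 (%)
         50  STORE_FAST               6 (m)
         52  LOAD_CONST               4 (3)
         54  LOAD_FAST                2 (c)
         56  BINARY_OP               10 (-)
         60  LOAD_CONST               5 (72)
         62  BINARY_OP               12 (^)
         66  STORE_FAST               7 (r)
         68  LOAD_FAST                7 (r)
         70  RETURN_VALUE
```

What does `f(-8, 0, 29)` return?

-82

LOAD_FAST c → push 29. Stack: [29]
LOAD_CONST → push 12. Stack: [29, 12]
BINARY_OP % → 29 % 12 = 5. Stack: [5]
STORE_FAST u → u=5. Stack: []
LOAD_FAST_LOAD_FAST a,u → push -8,5. Stack: [-8, 5]
BINARY_OP + → -8 + 5 = -3. Stack: [-3]
STORE_FAST x → x=-3. Stack: []
LOAD_FAST c → push 29. Stack: [29]
LOAD_CONST → push 12. Stack: [29, 12]
BINARY_OP * → 29 * 12 = 348. Stack: [348]
LOAD_FAST u → push 5. Stack: [348, 5]
LOAD_CONST → push 2. Stack: [348, 5, 2]
BINARY_OP & → 5 & 2 = 0. Stack: [348, 0]
BINARY_OP * → 348 * 0 = 0. Stack: [0]
STORE_FAST n → n=0. Stack: []
LOAD_FAST c → push 29. Stack: [29]
LOAD_CONST → push 1. Stack: [29, 1]
BINARY_OP % → 29 % 1 = 0. Stack: [0]
STORE_FAST m → m=0. Stack: []
LOAD_CONST → push 3. Stack: [3]
LOAD_FAST c → push 29. Stack: [3, 29]
BINARY_OP - → 3 - 29 = -26. Stack: [-26]
LOAD_CONST → push 72. Stack: [-26, 72]
BINARY_OP ^ → -26 ^ 72 = -82. Stack: [-82]
STORE_FAST r → r=-82. Stack: []
LOAD_FAST r → push -82. Stack: [-82]
RETURN_VALUE → return -82.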